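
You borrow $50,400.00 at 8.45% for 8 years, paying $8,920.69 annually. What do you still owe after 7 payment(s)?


Formula: Balance = PV*(1+r)^k - PMT*((1+r)^k - 1)/r
Growth: (1 + 0.0845)^7 = 1.76444
Accumulated factor: ((1+r)^k - 1)/r = 9.046627
Balance = $50,400.00 * 1.76444 - $8,920.69 * 9.046627
Balance = $8,225.62

$8,225.62


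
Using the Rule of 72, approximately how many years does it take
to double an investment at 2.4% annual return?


Formula: Years ≈ 72 / r
Substituting: Years ≈ 72 / 2.4
Years ≈ 30.0

30.0 years


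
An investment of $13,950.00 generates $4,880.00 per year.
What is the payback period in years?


Formula: Payback = investment / annual cash flow
Substituting: Payback = $13,950.00 / $4,880.00
Payback = 2.8586 years

2.8586 years


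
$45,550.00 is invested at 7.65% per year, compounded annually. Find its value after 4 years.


Formula: FV = P * (1 + r)^n
Substituting: FV = $45,550.00 * (1 + 0.0765)^4
Growth factor: (1.0765)^4 = 1.342939
FV = $45,550.00 * 1.342939 = $61,170.85

$61,170.85


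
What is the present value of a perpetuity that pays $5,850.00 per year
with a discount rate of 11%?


Formula: PV = C / r
Substituting: PV = $5,850.00 / 0.11
PV = $53,181.82

$53,181.82


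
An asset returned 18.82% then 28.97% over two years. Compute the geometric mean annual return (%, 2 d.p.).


Formula: Geometric mean = ((1+r1)*(1+r2))^(1/2) - 1
Product: (1 + 0.1882) * (1 + 0.2897) = 1.1882 * 1.2897 = 1.532422
Square root: 1.532422^0.5 = 1.23791
Geometric mean = 1.23791 - 1 = 0.23791
As percentage: 23.79%

23.79%


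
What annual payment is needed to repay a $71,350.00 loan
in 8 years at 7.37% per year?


Formula: PMT = PV * r / (1 - (1+r)^(-n))
Denominator: 1 - (1 + 0.0737)^(-8) = 0.433844
Numerator: $71,350.00 * 0.0737 = 5258.495
PMT = 5258.495 / 0.433844 = $12,120.71

$12,120.71


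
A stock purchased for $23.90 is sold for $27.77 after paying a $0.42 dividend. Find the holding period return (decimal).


Formula: HPR = (P1 - P0 + D) / P0
Gain: $27.77 - $23.90 + $0.42 = $4.29
HPR = $4.29 / $23.90 = 0.1795

0.1795


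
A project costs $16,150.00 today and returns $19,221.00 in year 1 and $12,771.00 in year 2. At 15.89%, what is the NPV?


Formula: NPV = C0 + C1/(1+r) + C2/(1+r)^2
Discount C1: $19,221.00 / (1 + 0.1589) = $16,585.56
Discount C2: $12,771.00 / (1 + 0.1589)^2 = $9,508.96
NPV = -$16,150.00 + $16,585.56 + $9,508.96 = $9,944.51

$9,944.51


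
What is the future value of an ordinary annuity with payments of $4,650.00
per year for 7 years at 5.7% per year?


Formula: FV = PMT * ((1+r)^n - 1) / r
Growth factor: (1 + 0.057)^7 = 1.474093
Numerator: 1.474093 - 1 = 0.474093
FV = $4,650.00 * 0.474093 / 0.057 = $38,676.02

$38,676.02


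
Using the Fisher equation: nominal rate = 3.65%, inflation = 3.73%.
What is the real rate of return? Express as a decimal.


Formula: (1 + r_real) = (1 + r_nom) / (1 + inflation)
Substituting: (1 + r_real) = 1.0365 / 1.0373
(1 + r_real) = 0.999229
r_real = 0.999229 - 1 = -0.000771

-0.000771


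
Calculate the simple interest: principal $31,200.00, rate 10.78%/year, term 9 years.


Formula: I = P * r * t
Substituting: I = $31,200.00 * 0.1078 * 9
Step: I = $31,200.00 * 0.9702
I = $30,270.24

$30,270.24


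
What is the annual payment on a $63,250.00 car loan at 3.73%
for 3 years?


Formula: PMT = PV * r / (1 - (1+r)^(-n))
Denominator: 1 - (1 + 0.0373)^(-3) = 0.104044
Numerator: $63,250.00 * 0.0373 = 2359.225
PMT = 2359.225 / 0.104044 = $22,675.35

$22,675.35


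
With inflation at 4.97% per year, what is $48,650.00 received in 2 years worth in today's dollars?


Formula: Real value = nominal / (1 + inflation)^years
Price level: (1 + 0.0497)^2 = 1.10187
Real value = $48,650.00 / 1.10187 = $44,152.21

$44,152.21


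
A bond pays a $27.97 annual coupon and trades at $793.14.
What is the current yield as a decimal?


Formula: Current yield = annual coupon / price
Substituting: CY = $27.97 / $793.14
CY = 0.035265

0.035265


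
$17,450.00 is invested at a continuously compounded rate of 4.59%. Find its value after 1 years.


Formula: FV = P * e^(r*t)
Exponent: r*t = 0.0459 * 1 = 0.0459
e^(0.0459) = 1.04697
FV = $17,450.00 * 1.04697 = $18,269.62

$18,269.62


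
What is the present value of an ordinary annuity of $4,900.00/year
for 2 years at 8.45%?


Formula: PV = PMT * (1 - (1+r)^(-n)) / r
Discount factor: (1 + 0.0845)^(-2) = 0.850239
Bracket: 1 - 0.850239 = 0.149761
PV = $4,900.00 * 0.149761 / 0.0845 = $8,684.38

$8,684.38


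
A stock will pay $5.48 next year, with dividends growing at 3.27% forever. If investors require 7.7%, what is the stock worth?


Formula: P = D1 / (r - g)
Spread: r - g = 0.077 - 0.0327 = 0.0443
Substituting: P = $5.48 / 0.0443
P = $123.70

$123.70


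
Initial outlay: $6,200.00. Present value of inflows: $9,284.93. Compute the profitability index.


Formula: PI = PV(cash flows) / initial investment
Substituting: PI = $9,284.93 / $6,200.00
PI = 1.4976

1.4976


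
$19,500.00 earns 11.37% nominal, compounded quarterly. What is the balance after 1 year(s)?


Formula: FV = P * (1 + r/m)^(m*t)
Period rate: r/m = 0.1137 / 4 = 0.028425
Total periods: m*t = 4 * 1 = 4
Growth factor: (1 + 0.028425)^4 = 1.11864
FV = $19,500.00 * 1.11864 = $21,813.49

$21,813.49


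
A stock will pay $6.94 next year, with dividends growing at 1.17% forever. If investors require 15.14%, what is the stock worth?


Formula: P = D1 / (r - g)
Spread: r - g = 0.1514 - 0.0117 = 0.1397
Substituting: P = $6.94 / 0.1397
P = $49.68

$49.68


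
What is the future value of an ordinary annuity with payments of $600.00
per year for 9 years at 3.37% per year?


Formula: FV = PMT * ((1+r)^n - 1) / r
Growth factor: (1 + 0.0337)^9 = 1.347568
Numerator: 1.347568 - 1 = 0.347568
FV = $600.00 * 0.347568 / 0.0337 = $6,188.15

$6,188.15


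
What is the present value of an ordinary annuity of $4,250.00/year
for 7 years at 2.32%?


Formula: PV = PMT * (1 - (1+r)^(-n)) / r
Discount factor: (1 + 0.0232)^(-7) = 0.85168
Bracket: 1 - 0.85168 = 0.14832
PV = $4,250.00 * 0.14832 / 0.0232 = $27,170.75

$27,170.75


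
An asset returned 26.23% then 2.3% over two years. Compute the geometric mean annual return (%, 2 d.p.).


Formula: Geometric mean = ((1+r1)*(1+r2))^(1/2) - 1
Product: (1 + 0.2623) * (1 + 0.023) = 1.2623 * 1.023 = 1.291333
Square root: 1.291333^0.5 = 1.136368
Geometric mean = 1.136368 - 1 = 0.136368
As percentage: 13.64%

13.64%


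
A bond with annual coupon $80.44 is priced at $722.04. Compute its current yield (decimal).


Formula: Current yield = annual coupon / price
Substituting: CY = $80.44 / $722.04
CY = 0.111407

0.111407


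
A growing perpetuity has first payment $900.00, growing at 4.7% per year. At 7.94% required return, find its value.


Formula: PV = C / (r - g)
Spread: r - g = 0.0794 - 0.047 = 0.0324
Substituting: PV = $900.00 / 0.0324
PV = $27,777.78

$27,777.78


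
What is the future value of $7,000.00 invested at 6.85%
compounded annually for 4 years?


Formula: FV = P * (1 + r)^n
Substituting: FV = $7,000.00 * (1 + 0.0685)^4
Growth factor: (1.0685)^4 = 1.303461
FV = $7,000.00 * 1.303461 = $9,124.23

$9,124.23


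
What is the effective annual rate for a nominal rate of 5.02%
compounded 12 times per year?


Formula: EAR = (1 + r/m)^m - 1
Period rate: r/m = 0.0502 / 12 = 0.004183
Compounding: (1 + 0.004183)^12 = 1.051371
EAR = 1.051371 - 1 = 0.051371

0.051371


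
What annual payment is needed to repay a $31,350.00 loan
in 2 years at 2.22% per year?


Formula: PMT = PV * r / (1 - (1+r)^(-n))
Denominator: 1 - (1 + 0.0222)^(-2) = 0.042964
Numerator: $31,350.00 * 0.0222 = 695.97
PMT = 695.97 / 0.042964 = $16,198.89

$16,198.89


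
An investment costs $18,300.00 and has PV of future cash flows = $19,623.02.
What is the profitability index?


Formula: PI = PV(cash flows) / initial investment
Substituting: PI = $19,623.02 / $18,300.00
PI = 1.0723

1.0723


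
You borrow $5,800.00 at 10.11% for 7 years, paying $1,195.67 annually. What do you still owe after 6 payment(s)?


Formula: Balance = PV*(1+r)^k - PMT*((1+r)^k - 1)/r
Growth: (1 + 0.1011)^6 = 1.782217
Accumulated factor: ((1+r)^k - 1)/r = 7.737062
Balance = $5,800.00 * 1.782217 - $1,195.67 * 7.737062
Balance = $1,085.89

$1,085.89


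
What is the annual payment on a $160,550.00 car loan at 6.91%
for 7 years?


Formula: PMT = PV * r / (1 - (1+r)^(-n))
Denominator: 1 - (1 + 0.0691)^(-7) = 0.373571
Numerator: $160,550.00 * 0.0691 = 11094.005
PMT = 11094.005 / 0.373571 = $29,697.16

$29,697.16


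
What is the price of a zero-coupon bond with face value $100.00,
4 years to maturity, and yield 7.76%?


Formula: Price = FV / (1 + r)^n
Substituting: Price = $100.00 / (1 + 0.0776)^4
Discount factor: (1.0776)^4 = 1.348436
Price = $100.00 / 1.348436 = $74.16

$74.16


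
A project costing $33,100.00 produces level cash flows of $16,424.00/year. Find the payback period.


Formula: Payback = investment / annual cash flow
Substituting: Payback = $33,100.00 / $16,424.00
Payback = 2.0153 years

2.0153 years


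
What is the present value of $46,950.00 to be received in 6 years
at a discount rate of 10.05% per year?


Formula: PV = FV / (1 + r)^n
Substituting: PV = $46,950.00 / (1 + 0.1005)^6
Discount factor: (1.1005)^6 = 1.776398
PV = $46,950.00 / 1.776398 = $26,429.89

$26,429.89


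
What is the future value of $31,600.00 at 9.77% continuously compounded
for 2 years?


Formula: FV = P * e^(r*t)
Exponent: r*t = 0.0977 * 2 = 0.1954
e^(0.1954) = 1.215797
FV = $31,600.00 * 1.215797 = $38,419.19

$38,419.19


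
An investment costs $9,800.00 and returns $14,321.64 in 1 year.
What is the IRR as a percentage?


Formula: IRR = C1/C0 - 1
Substituting: IRR = $14,321.64 / $9,800.00 - 1
Ratio: 1.461392 - 1 = 0.461392
IRR = 46.1392%

46.1392%


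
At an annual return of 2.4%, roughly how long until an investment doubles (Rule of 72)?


Formula: Years ≈ 72 / r
Substituting: Years ≈ 72 / 2.4
Years ≈ 30.0

30.0 years


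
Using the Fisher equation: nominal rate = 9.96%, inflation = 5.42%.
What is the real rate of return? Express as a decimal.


Formula: (1 + r_real) = (1 + r_nom) / (1 + inflation)
Substituting: (1 + r_real) = 1.0996 / 1.0542
(1 + r_real) = 1.043066
r_real = 1.043066 - 1 = 0.043066

0.043066


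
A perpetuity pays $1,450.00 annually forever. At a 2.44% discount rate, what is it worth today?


Formula: PV = C / r
Substituting: PV = $1,450.00 / 0.0244
PV = $59,426.23

$59,426.23


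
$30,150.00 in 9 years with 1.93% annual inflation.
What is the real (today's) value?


Formula: Real value = nominal / (1 + inflation)^years
Price level: (1 + 0.0193)^9 = 1.187731
Real value = $30,150.00 / 1.187731 = $25,384.53

$25,384.53


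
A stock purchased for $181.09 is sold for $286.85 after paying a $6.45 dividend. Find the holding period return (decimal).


Formula: HPR = (P1 - P0 + D) / P0
Gain: $286.85 - $181.09 + $6.45 = $112.21
HPR = $112.21 / $181.09 = 0.6196

0.6196


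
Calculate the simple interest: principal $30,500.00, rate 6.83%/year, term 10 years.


Formula: I = P * r * t
Substituting: I = $30,500.00 * 0.0683 * 10
Step: I = $30,500.00 * 0.683
I = $20,831.50

$20,831.50


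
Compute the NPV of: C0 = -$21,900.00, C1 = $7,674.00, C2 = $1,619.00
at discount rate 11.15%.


Formula: NPV = C0 + C1/(1+r) + C2/(1+r)^2
Discount C1: $7,674.00 / (1 + 0.1115) = $6,904.18
Discount C2: $1,619.00 / (1 + 0.1115)^2 = $1,310.47
NPV = -$21,900.00 + $6,904.18 + $1,310.47 = -$13,685.34

-$13,685.34


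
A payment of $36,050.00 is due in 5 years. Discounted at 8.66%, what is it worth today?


Formula: PV = FV / (1 + r)^n
Substituting: PV = $36,050.00 / (1 + 0.0866)^5
Discount factor: (1.0866)^5 = 1.514776
PV = $36,050.00 / 1.514776 = $23,798.89

$23,798.89


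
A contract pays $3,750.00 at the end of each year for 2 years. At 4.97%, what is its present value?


Formula: PV = PMT * (1 - (1+r)^(-n)) / r
Discount factor: (1 + 0.0497)^(-2) = 0.907548
Bracket: 1 - 0.907548 = 0.092452
PV = $3,750.00 * 0.092452 / 0.0497 = $6,975.75

$6,975.75


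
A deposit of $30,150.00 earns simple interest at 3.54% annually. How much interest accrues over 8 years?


Formula: I = P * r * t
Substituting: I = $30,150.00 * 0.0354 * 8
Step: I = $30,150.00 * 0.2832
I = $8,538.48

$8,538.48


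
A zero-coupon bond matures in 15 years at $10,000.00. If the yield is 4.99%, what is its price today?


Formula: Price = FV / (1 + r)^n
Substituting: Price = $10,000.00 / (1 + 0.0499)^15
Discount factor: (1.0499)^15 = 2.07596
Price = $10,000.00 / 2.07596 = $4,817.05

$4,817.05


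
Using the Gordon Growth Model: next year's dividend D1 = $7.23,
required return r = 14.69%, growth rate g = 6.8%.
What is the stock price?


Formula: P = D1 / (r - g)
Spread: r - g = 0.1469 - 0.068 = 0.0789
Substituting: P = $7.23 / 0.0789
P = $91.63

$91.63


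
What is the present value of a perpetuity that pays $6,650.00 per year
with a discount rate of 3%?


Formula: PV = C / r
Substituting: PV = $6,650.00 / 0.03
PV = $221,666.67

$221,666.67


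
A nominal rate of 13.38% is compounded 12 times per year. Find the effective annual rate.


Formula: EAR = (1 + r/m)^m - 1
Period rate: r/m = 0.1338 / 12 = 0.01115
Compounding: (1 + 0.01115)^12 = 1.142318
EAR = 1.142318 - 1 = 0.142318

0.142318


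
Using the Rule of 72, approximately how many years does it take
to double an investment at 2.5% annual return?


Formula: Years ≈ 72 / r
Substituting: Years ≈ 72 / 2.5
Years ≈ 28.8

28.8 years


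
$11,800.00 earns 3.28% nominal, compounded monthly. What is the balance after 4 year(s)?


Formula: FV = P * (1 + r/m)^(m*t)
Period rate: r/m = 0.0328 / 12 = 0.002733
Total periods: m*t = 12 * 4 = 48
Growth factor: (1 + 0.002733)^48 = 1.139992
FV = $11,800.00 * 1.139992 = $13,451.90

$13,451.90


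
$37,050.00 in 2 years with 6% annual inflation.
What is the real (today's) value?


Formula: Real value = nominal / (1 + inflation)^years
Price level: (1 + 0.06)^2 = 1.1236
Real value = $37,050.00 / 1.1236 = $32,974.37

$32,974.37


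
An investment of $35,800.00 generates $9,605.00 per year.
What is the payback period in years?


Formula: Payback = investment / annual cash flow
Substituting: Payback = $35,800.00 / $9,605.00
Payback = 3.7272 years

3.7272 years


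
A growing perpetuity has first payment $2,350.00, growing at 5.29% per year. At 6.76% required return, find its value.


Formula: PV = C / (r - g)
Spread: r - g = 0.0676 - 0.0529 = 0.0147
Substituting: PV = $2,350.00 / 0.0147
PV = $159,863.95

$159,863.95


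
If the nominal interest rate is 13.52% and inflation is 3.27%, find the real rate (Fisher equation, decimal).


Formula: (1 + r_real) = (1 + r_nom) / (1 + inflation)
Substituting: (1 + r_real) = 1.1352 / 1.0327
(1 + r_real) = 1.099254
r_real = 1.099254 - 1 = 0.099254

0.099254


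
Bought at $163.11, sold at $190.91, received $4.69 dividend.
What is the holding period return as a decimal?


Formula: HPR = (P1 - P0 + D) / P0
Gain: $190.91 - $163.11 + $4.69 = $32.49
HPR = $32.49 / $163.11 = 0.1992

0.1992


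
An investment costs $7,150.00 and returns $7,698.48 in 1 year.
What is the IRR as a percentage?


Formula: IRR = C1/C0 - 1
Substituting: IRR = $7,698.48 / $7,150.00 - 1
Ratio: 1.07671 - 1 = 0.07671
IRR = 7.671%

7.671%


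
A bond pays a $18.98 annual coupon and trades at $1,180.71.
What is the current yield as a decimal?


Formula: Current yield = annual coupon / price
Substituting: CY = $18.98 / $1,180.71
CY = 0.016075

0.016075


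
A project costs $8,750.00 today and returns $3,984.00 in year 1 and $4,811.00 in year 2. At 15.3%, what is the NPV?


Formula: NPV = C0 + C1/(1+r) + C2/(1+r)^2
Discount C1: $3,984.00 / (1 + 0.153) = $3,455.33
Discount C2: $4,811.00 / (1 + 0.153)^2 = $3,618.90
NPV = -$8,750.00 + $3,455.33 + $3,618.90 = -$1,675.76

-$1,675.76


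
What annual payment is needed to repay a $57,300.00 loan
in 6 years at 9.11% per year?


Formula: PMT = PV * r / (1 - (1+r)^(-n))
Denominator: 1 - (1 + 0.0911)^(-6) = 0.40733
Numerator: $57,300.00 * 0.0911 = 5220.03
PMT = 5220.03 / 0.40733 = $12,815.22

$12,815.22


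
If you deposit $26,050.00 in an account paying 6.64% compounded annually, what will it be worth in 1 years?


Formula: FV = P * (1 + r)^n
Substituting: FV = $26,050.00 * (1 + 0.0664)^1
Growth factor: (1.0664)^1 = 1.0664
FV = $26,050.00 * 1.0664 = $27,779.72

$27,779.72


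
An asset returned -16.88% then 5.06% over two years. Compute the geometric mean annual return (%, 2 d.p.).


Formula: Geometric mean = ((1+r1)*(1+r2))^(1/2) - 1
Product: (1 + -0.1688) * (1 + 0.0506) = 0.8312 * 1.0506 = 0.873259
Square root: 0.873259^0.5 = 0.934483
Geometric mean = 0.934483 - 1 = -0.065517
As percentage: -6.55%

-6.55%


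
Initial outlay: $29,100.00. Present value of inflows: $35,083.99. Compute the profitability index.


Formula: PI = PV(cash flows) / initial investment
Substituting: PI = $35,083.99 / $29,100.00
PI = 1.2056

1.2056


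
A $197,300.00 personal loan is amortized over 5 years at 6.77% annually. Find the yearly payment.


Formula: PMT = PV * r / (1 - (1+r)^(-n))
Denominator: 1 - (1 + 0.0677)^(-5) = 0.279301
Numerator: $197,300.00 * 0.0677 = 13357.21
PMT = 13357.21 / 0.279301 = $47,823.67

$47,823.67


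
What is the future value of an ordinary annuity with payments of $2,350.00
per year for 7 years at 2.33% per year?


Formula: FV = PMT * ((1+r)^n - 1) / r
Growth factor: (1 + 0.0233)^7 = 1.174954
Numerator: 1.174954 - 1 = 0.174954
FV = $2,350.00 * 0.174954 / 0.0233 = $17,645.56

$17,645.56


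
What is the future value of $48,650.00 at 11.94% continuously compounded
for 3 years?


Formula: FV = P * e^(r*t)
Exponent: r*t = 0.1194 * 3 = 0.3582
e^(0.3582) = 1.430752
FV = $48,650.00 * 1.430752 = $69,606.07

$69,606.07


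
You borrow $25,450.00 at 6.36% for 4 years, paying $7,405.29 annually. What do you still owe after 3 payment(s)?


Formula: Balance = PV*(1+r)^k - PMT*((1+r)^k - 1)/r
Growth: (1 + 0.0636)^3 = 1.203192
Accumulated factor: ((1+r)^k - 1)/r = 3.194845
Balance = $25,450.00 * 1.203192 - $7,405.29 * 3.194845
Balance = $6,962.49

$6,962.49


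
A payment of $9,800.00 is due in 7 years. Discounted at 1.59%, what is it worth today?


Formula: PV = FV / (1 + r)^n
Substituting: PV = $9,800.00 / (1 + 0.0159)^7
Discount factor: (1.0159)^7 = 1.116752
PV = $9,800.00 / 1.116752 = $8,775.45

$8,775.45


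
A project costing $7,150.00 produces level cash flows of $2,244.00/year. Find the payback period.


Formula: Payback = investment / annual cash flow
Substituting: Payback = $7,150.00 / $2,244.00
Payback = 3.1863 years

3.1863 years


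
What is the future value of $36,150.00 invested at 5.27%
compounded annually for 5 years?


Formula: FV = P * (1 + r)^n
Substituting: FV = $36,150.00 * (1 + 0.0527)^5
Growth factor: (1.0527)^5 = 1.292776
FV = $36,150.00 * 1.292776 = $46,733.83

$46,733.83


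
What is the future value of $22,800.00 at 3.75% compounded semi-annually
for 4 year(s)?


Formula: FV = P * (1 + r/m)^(m*t)
Period rate: r/m = 0.0375 / 2 = 0.01875
Total periods: m*t = 2 * 4 = 8
Growth factor: (1 + 0.01875)^8 = 1.160222
FV = $22,800.00 * 1.160222 = $26,453.05

$26,453.05


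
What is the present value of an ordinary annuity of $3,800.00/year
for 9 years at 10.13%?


Formula: PV = PMT * (1 - (1+r)^(-n)) / r
Discount factor: (1 + 0.1013)^(-9) = 0.419613
Bracket: 1 - 0.419613 = 0.580387
PV = $3,800.00 * 0.580387 / 0.1013 = $21,771.66

$21,771.66


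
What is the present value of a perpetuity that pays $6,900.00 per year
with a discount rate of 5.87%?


Formula: PV = C / r
Substituting: PV = $6,900.00 / 0.0587
PV = $117,546.85

$117,546.85


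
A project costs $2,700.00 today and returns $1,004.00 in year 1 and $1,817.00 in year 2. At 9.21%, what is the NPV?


Formula: NPV = C0 + C1/(1+r) + C2/(1+r)^2
Discount C1: $1,004.00 / (1 + 0.0921) = $919.33
Discount C2: $1,817.00 / (1 + 0.0921)^2 = $1,523.46
NPV = -$2,700.00 + $919.33 + $1,523.46 = -$257.21

-$257.21


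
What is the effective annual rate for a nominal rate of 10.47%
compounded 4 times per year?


Formula: EAR = (1 + r/m)^m - 1
Period rate: r/m = 0.1047 / 4 = 0.026175
Compounding: (1 + 0.026175)^4 = 1.108883
EAR = 1.108883 - 1 = 0.108883

0.108883


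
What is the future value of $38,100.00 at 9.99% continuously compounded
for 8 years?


Formula: FV = P * e^(r*t)
Exponent: r*t = 0.0999 * 8 = 0.7992
e^(0.7992) = 2.223761
FV = $38,100.00 * 2.223761 = $84,725.30

$84,725.30


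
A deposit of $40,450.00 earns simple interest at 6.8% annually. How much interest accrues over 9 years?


Formula: I = P * r * t
Substituting: I = $40,450.00 * 0.068 * 9
Step: I = $40,450.00 * 0.612
I = $24,755.40

$24,755.40


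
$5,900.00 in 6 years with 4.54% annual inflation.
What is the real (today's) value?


Formula: Real value = nominal / (1 + inflation)^years
Price level: (1 + 0.0454)^6 = 1.305254
Real value = $5,900.00 / 1.305254 = $4,520.19

$4,520.19


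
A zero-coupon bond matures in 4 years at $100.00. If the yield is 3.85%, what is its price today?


Formula: Price = FV / (1 + r)^n
Substituting: Price = $100.00 / (1 + 0.0385)^4
Discount factor: (1.0385)^4 = 1.163124
Price = $100.00 / 1.163124 = $85.98

$85.98


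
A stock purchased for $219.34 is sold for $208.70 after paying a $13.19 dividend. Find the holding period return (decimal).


Formula: HPR = (P1 - P0 + D) / P0
Gain: $208.70 - $219.34 + $13.19 = $2.55
HPR = $2.55 / $219.34 = 0.0116

0.0116


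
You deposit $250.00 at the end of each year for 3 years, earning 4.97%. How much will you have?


Formula: FV = PMT * ((1+r)^n - 1) / r
Growth factor: (1 + 0.0497)^3 = 1.156633
Numerator: 1.156633 - 1 = 0.156633
FV = $250.00 * 0.156633 / 0.0497 = $787.89

$787.89


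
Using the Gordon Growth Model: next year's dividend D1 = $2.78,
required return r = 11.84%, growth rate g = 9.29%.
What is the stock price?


Formula: P = D1 / (r - g)
Spread: r - g = 0.1184 - 0.0929 = 0.0255
Substituting: P = $2.78 / 0.0255
P = $109.02

$109.02


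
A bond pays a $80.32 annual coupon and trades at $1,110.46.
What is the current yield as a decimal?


Formula: Current yield = annual coupon / price
Substituting: CY = $80.32 / $1,110.46
CY = 0.07233

0.07233


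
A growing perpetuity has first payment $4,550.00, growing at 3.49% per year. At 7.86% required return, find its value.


Formula: PV = C / (r - g)
Spread: r - g = 0.0786 - 0.0349 = 0.0437
Substituting: PV = $4,550.00 / 0.0437
PV = $104,118.99

$104,118.99


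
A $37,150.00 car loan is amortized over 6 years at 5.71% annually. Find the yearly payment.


Formula: PMT = PV * r / (1 - (1+r)^(-n))
Denominator: 1 - (1 + 0.0571)^(-6) = 0.283356
Numerator: $37,150.00 * 0.0571 = 2121.265
PMT = 2121.265 / 0.283356 = $7,486.22

$7,486.22


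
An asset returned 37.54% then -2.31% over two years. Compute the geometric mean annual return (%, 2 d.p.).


Formula: Geometric mean = ((1+r1)*(1+r2))^(1/2) - 1
Product: (1 + 0.3754) * (1 + -0.0231) = 1.3754 * 0.9769 = 1.343628
Square root: 1.343628^0.5 = 1.15915
Geometric mean = 1.15915 - 1 = 0.15915
As percentage: 15.91%

15.91%


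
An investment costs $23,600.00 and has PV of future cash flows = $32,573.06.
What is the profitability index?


Formula: PI = PV(cash flows) / initial investment
Substituting: PI = $32,573.06 / $23,600.00
PI = 1.3802

1.3802


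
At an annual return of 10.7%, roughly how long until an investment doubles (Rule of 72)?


Formula: Years ≈ 72 / r
Substituting: Years ≈ 72 / 10.7
Years ≈ 6.7

6.7 years


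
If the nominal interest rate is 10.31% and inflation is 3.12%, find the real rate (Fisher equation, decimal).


Formula: (1 + r_real) = (1 + r_nom) / (1 + inflation)
Substituting: (1 + r_real) = 1.1031 / 1.0312
(1 + r_real) = 1.069725
r_real = 1.069725 - 1 = 0.069725

0.069725


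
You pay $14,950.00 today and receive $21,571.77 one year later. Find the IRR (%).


Formula: IRR = C1/C0 - 1
Substituting: IRR = $21,571.77 / $14,950.00 - 1
Ratio: 1.442928 - 1 = 0.442928
IRR = 44.2928%

44.2928%


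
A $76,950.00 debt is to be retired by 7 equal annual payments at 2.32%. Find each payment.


Formula: PMT = PV * r / (1 - (1+r)^(-n))
Denominator: 1 - (1 + 0.0232)^(-7) = 0.14832
Numerator: $76,950.00 * 0.0232 = 1785.24
PMT = 1785.24 / 0.14832 = $12,036.38

$12,036.38


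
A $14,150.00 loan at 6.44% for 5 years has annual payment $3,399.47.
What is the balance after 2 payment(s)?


Formula: Balance = PV*(1+r)^k - PMT*((1+r)^k - 1)/r
Growth: (1 + 0.0644)^2 = 1.132947
Accumulated factor: ((1+r)^k - 1)/r = 2.0644
Balance = $14,150.00 * 1.132947 - $3,399.47 * 2.0644
Balance = $9,013.34

$9,013.34


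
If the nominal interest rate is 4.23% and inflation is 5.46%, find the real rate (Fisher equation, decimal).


Formula: (1 + r_real) = (1 + r_nom) / (1 + inflation)
Substituting: (1 + r_real) = 1.0423 / 1.0546
(1 + r_real) = 0.988337
r_real = 0.988337 - 1 = -0.011663

-0.011663


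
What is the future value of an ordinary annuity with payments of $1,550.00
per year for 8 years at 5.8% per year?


Formula: FV = PMT * ((1+r)^n - 1) / r
Growth factor: (1 + 0.058)^8 = 1.569948
Numerator: 1.569948 - 1 = 0.569948
FV = $1,550.00 * 0.569948 / 0.058 = $15,231.38

$15,231.38


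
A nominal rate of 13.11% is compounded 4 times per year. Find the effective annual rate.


Formula: EAR = (1 + r/m)^m - 1
Period rate: r/m = 0.1311 / 4 = 0.032775
Compounding: (1 + 0.032775)^4 = 1.137687
EAR = 1.137687 - 1 = 0.137687

0.137687


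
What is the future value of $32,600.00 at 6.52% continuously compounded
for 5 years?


Formula: FV = P * e^(r*t)
Exponent: r*t = 0.0652 * 5 = 0.326
e^(0.326) = 1.385415
FV = $32,600.00 * 1.385415 = $45,164.54

$45,164.54


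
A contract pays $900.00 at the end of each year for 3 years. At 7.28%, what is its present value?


Formula: PV = PMT * (1 - (1+r)^(-n)) / r
Discount factor: (1 + 0.0728)^(-3) = 0.809923
Bracket: 1 - 0.809923 = 0.190077
PV = $900.00 * 0.190077 / 0.0728 = $2,349.85

$2,349.85


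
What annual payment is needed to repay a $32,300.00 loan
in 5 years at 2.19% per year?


Formula: PMT = PV * r / (1 - (1+r)^(-n))
Denominator: 1 - (1 + 0.0219)^(-5) = 0.102658
Numerator: $32,300.00 * 0.0219 = 707.37
PMT = 707.37 / 0.102658 = $6,890.55

$6,890.55


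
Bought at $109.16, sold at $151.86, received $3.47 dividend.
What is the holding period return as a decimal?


Formula: HPR = (P1 - P0 + D) / P0
Gain: $151.86 - $109.16 + $3.47 = $46.17
HPR = $46.17 / $109.16 = 0.423

0.423


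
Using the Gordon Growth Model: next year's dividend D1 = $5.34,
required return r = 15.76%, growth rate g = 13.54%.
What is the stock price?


Formula: P = D1 / (r - g)
Spread: r - g = 0.1576 - 0.1354 = 0.0222
Substituting: P = $5.34 / 0.0222
P = $240.54

$240.54


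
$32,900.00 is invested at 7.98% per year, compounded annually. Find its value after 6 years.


Formula: FV = P * (1 + r)^n
Substituting: FV = $32,900.00 * (1 + 0.0798)^6
Growth factor: (1.0798)^6 = 1.585112
FV = $32,900.00 * 1.585112 = $52,150.18

$52,150.18


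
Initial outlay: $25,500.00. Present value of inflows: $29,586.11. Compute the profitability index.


Formula: PI = PV(cash flows) / initial investment
Substituting: PI = $29,586.11 / $25,500.00
PI = 1.1602

1.1602


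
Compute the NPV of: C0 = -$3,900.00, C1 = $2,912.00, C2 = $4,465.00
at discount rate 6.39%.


Formula: NPV = C0 + C1/(1+r) + C2/(1+r)^2
Discount C1: $2,912.00 / (1 + 0.0639) = $2,737.10
Discount C2: $4,465.00 / (1 + 0.0639)^2 = $3,944.75
NPV = -$3,900.00 + $2,737.10 + $3,944.75 = $2,781.85

$2,781.85


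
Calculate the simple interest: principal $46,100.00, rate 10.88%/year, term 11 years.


Formula: I = P * r * t
Substituting: I = $46,100.00 * 0.1088 * 11
Step: I = $46,100.00 * 1.1968
I = $55,172.48

$55,172.48


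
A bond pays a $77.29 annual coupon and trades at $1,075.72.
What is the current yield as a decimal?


Formula: Current yield = annual coupon / price
Substituting: CY = $77.29 / $1,075.72
CY = 0.07185

0.07185


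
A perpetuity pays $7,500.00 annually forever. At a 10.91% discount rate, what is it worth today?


Formula: PV = C / r
Substituting: PV = $7,500.00 / 0.1091
PV = $68,744.27

$68,744.27


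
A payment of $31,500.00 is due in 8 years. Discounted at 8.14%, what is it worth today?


Formula: PV = FV / (1 + r)^n
Substituting: PV = $31,500.00 / (1 + 0.0814)^8
Discount factor: (1.0814)^8 = 1.870212
PV = $31,500.00 / 1.870212 = $16,843.01

$16,843.01


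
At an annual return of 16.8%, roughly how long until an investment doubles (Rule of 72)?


Formula: Years ≈ 72 / r
Substituting: Years ≈ 72 / 16.8
Years ≈ 4.3

4.3 years


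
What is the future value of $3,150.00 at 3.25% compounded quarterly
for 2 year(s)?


Formula: FV = P * (1 + r/m)^(m*t)
Period rate: r/m = 0.0325 / 4 = 0.008125
Total periods: m*t = 4 * 2 = 8
Growth factor: (1 + 0.008125)^8 = 1.066879
FV = $3,150.00 * 1.066879 = $3,360.67

$3,360.67


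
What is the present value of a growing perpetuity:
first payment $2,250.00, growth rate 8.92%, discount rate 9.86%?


Formula: PV = C / (r - g)
Spread: r - g = 0.0986 - 0.0892 = 0.0094
Substituting: PV = $2,250.00 / 0.0094
PV = $239,361.70

$239,361.70


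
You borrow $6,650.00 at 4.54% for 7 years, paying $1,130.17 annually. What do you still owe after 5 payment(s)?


Formula: Balance = PV*(1+r)^k - PMT*((1+r)^k - 1)/r
Growth: (1 + 0.0454)^5 = 1.248569
Accumulated factor: ((1+r)^k - 1)/r = 5.475084
Balance = $6,650.00 * 1.248569 - $1,130.17 * 5.475084
Balance = $2,115.21

$2,115.21


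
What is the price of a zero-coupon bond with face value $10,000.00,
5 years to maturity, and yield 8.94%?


Formula: Price = FV / (1 + r)^n
Substituting: Price = $10,000.00 / (1 + 0.0894)^5
Discount factor: (1.0894)^5 = 1.534394
Price = $10,000.00 / 1.534394 = $6,517.23

$6,517.23


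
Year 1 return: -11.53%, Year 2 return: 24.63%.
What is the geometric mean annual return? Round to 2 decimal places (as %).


Formula: Geometric mean = ((1+r1)*(1+r2))^(1/2) - 1
Product: (1 + -0.1153) * (1 + 0.2463) = 0.8847 * 1.2463 = 1.102602
Square root: 1.102602^0.5 = 1.050048
Geometric mean = 1.050048 - 1 = 0.050048
As percentage: 5.00%

5.00%


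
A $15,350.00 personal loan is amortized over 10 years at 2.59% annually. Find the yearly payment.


Formula: PMT = PV * r / (1 - (1+r)^(-n))
Denominator: 1 - (1 + 0.0259)^(-10) = 0.225628
Numerator: $15,350.00 * 0.0259 = 397.565
PMT = 397.565 / 0.225628 = $1,762.04

$1,762.04


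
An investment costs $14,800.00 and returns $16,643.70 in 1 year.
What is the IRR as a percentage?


Formula: IRR = C1/C0 - 1
Substituting: IRR = $16,643.70 / $14,800.00 - 1
Ratio: 1.124574 - 1 = 0.124574
IRR = 12.4574%

12.4574%


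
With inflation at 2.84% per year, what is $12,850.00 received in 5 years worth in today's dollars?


Formula: Real value = nominal / (1 + inflation)^years
Price level: (1 + 0.0284)^5 = 1.150298
Real value = $12,850.00 / 1.150298 = $11,171.02

$11,171.02


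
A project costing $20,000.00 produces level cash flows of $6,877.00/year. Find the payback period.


Formula: Payback = investment / annual cash flow
Substituting: Payback = $20,000.00 / $6,877.00
Payback = 2.9082 years

2.9082 years


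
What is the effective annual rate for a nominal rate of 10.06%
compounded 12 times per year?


Formula: EAR = (1 + r/m)^m - 1
Period rate: r/m = 0.1006 / 12 = 0.008383
Compounding: (1 + 0.008383)^12 = 1.105371
EAR = 1.105371 - 1 = 0.105371

0.105371


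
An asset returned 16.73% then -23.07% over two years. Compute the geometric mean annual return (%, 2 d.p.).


Formula: Geometric mean = ((1+r1)*(1+r2))^(1/2) - 1
Product: (1 + 0.1673) * (1 + -0.2307) = 1.1673 * 0.7693 = 0.898004
Square root: 0.898004^0.5 = 0.947631
Geometric mean = 0.947631 - 1 = -0.052369
As percentage: -5.24%

-5.24%


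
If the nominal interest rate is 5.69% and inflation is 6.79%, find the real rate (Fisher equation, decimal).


Formula: (1 + r_real) = (1 + r_nom) / (1 + inflation)
Substituting: (1 + r_real) = 1.0569 / 1.0679
(1 + r_real) = 0.989699
r_real = 0.989699 - 1 = -0.010301

-0.010301


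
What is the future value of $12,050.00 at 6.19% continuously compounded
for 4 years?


Formula: FV = P * e^(r*t)
Exponent: r*t = 0.0619 * 4 = 0.2476
e^(0.2476) = 1.280947
FV = $12,050.00 * 1.280947 = $15,435.42

$15,435.42


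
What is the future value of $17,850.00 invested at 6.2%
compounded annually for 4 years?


Formula: FV = P * (1 + r)^n
Substituting: FV = $17,850.00 * (1 + 0.062)^4
Growth factor: (1.062)^4 = 1.272032
FV = $17,850.00 * 1.272032 = $22,705.77

$22,705.77


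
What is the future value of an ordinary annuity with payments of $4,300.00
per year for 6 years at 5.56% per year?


Formula: FV = PMT * ((1+r)^n - 1) / r
Growth factor: (1 + 0.0556)^6 = 1.383555
Numerator: 1.383555 - 1 = 0.383555
FV = $4,300.00 * 0.383555 / 0.0556 = $29,663.39

$29,663.39


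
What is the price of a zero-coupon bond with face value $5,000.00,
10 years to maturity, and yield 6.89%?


Formula: Price = FV / (1 + r)^n
Substituting: Price = $5,000.00 / (1 + 0.0689)^10
Discount factor: (1.0689)^10 = 1.947022
Price = $5,000.00 / 1.947022 = $2,568.02

$2,568.02


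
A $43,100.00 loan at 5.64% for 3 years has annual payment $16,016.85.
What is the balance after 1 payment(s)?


Formula: Balance = PV*(1+r)^k - PMT*((1+r)^k - 1)/r
Growth: (1 + 0.0564)^1 = 1.0564
Accumulated factor: ((1+r)^k - 1)/r = 1.0
Balance = $43,100.00 * 1.0564 - $16,016.85 * 1.0
Balance = $29,513.99

$29,513.99


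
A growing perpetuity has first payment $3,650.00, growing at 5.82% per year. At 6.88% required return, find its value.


Formula: PV = C / (r - g)
Spread: r - g = 0.0688 - 0.0582 = 0.0106
Substituting: PV = $3,650.00 / 0.0106
PV = $344,339.62

$344,339.62


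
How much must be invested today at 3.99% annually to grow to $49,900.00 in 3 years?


Formula: PV = FV / (1 + r)^n
Substituting: PV = $49,900.00 / (1 + 0.0399)^3
Discount factor: (1.0399)^3 = 1.12454
PV = $49,900.00 / 1.12454 = $44,373.72

$44,373.72


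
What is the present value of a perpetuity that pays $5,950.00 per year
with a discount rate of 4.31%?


Formula: PV = C / r
Substituting: PV = $5,950.00 / 0.0431
PV = $138,051.04

$138,051.04


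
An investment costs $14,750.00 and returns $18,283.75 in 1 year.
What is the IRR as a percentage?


Formula: IRR = C1/C0 - 1
Substituting: IRR = $18,283.75 / $14,750.00 - 1
Ratio: 1.239576 - 1 = 0.239576
IRR = 23.9576%

23.9576%


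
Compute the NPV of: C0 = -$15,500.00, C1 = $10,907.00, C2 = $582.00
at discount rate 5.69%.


Formula: NPV = C0 + C1/(1+r) + C2/(1+r)^2
Discount C1: $10,907.00 / (1 + 0.0569) = $10,319.80
Discount C2: $582.00 / (1 + 0.0569)^2 = $521.02
NPV = -$15,500.00 + $10,319.80 + $521.02 = -$4,659.18

-$4,659.18


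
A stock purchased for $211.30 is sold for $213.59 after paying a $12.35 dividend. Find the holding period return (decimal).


Formula: HPR = (P1 - P0 + D) / P0
Gain: $213.59 - $211.30 + $12.35 = $14.64
HPR = $14.64 / $211.30 = 0.0693

0.0693


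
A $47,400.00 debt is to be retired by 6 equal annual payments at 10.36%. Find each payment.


Formula: PMT = PV * r / (1 - (1+r)^(-n))
Denominator: 1 - (1 + 0.1036)^(-6) = 0.446484
Numerator: $47,400.00 * 0.1036 = 4910.64
PMT = 4910.64 / 0.446484 = $10,998.46

$10,998.46


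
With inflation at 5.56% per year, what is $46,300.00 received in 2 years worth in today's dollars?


Formula: Real value = nominal / (1 + inflation)^years
Price level: (1 + 0.0556)^2 = 1.114291
Real value = $46,300.00 / 1.114291 = $41,551.07

$41,551.07


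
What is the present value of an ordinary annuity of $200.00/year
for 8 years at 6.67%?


Formula: PV = PMT * (1 - (1+r)^(-n)) / r
Discount factor: (1 + 0.0667)^(-8) = 0.59657
Bracket: 1 - 0.59657 = 0.40343
PV = $200.00 * 0.40343 / 0.0667 = $1,209.68

$1,209.68


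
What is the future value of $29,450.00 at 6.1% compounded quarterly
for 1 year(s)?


Formula: FV = P * (1 + r/m)^(m*t)
Period rate: r/m = 0.061 / 4 = 0.01525
Total periods: m*t = 4 * 1 = 4
Growth factor: (1 + 0.01525)^4 = 1.06241
FV = $29,450.00 * 1.06241 = $31,287.96

$31,287.96


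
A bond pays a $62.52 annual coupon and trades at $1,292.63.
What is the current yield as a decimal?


Formula: Current yield = annual coupon / price
Substituting: CY = $62.52 / $1,292.63
CY = 0.048367

0.048367


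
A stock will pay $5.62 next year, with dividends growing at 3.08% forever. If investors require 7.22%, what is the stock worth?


Formula: P = D1 / (r - g)
Spread: r - g = 0.0722 - 0.0308 = 0.0414
Substituting: P = $5.62 / 0.0414
P = $135.75

$135.75


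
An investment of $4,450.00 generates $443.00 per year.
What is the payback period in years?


Formula: Payback = investment / annual cash flow
Substituting: Payback = $4,450.00 / $443.00
Payback = 10.0451 years

10.0451 years


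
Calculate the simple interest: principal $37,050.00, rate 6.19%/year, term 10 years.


Formula: I = P * r * t
Substituting: I = $37,050.00 * 0.0619 * 10
Step: I = $37,050.00 * 0.619
I = $22,933.95

$22,933.95


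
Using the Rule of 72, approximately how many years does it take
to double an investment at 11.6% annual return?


Formula: Years ≈ 72 / r
Substituting: Years ≈ 72 / 11.6
Years ≈ 6.2

6.2 years


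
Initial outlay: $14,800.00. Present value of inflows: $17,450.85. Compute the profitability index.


Formula: PI = PV(cash flows) / initial investment
Substituting: PI = $17,450.85 / $14,800.00
PI = 1.1791

1.1791


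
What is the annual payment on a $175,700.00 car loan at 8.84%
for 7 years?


Formula: PMT = PV * r / (1 - (1+r)^(-n))
Denominator: 1 - (1 + 0.0884)^(-7) = 0.447312
Numerator: $175,700.00 * 0.0884 = 15531.88
PMT = 15531.88 / 0.447312 = $34,722.72

$34,722.72


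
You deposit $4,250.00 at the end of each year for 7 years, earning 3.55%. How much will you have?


Formula: FV = PMT * ((1+r)^n - 1) / r
Growth factor: (1 + 0.0355)^7 = 1.276588
Numerator: 1.276588 - 1 = 0.276588
FV = $4,250.00 * 0.276588 / 0.0355 = $33,112.64

$33,112.64


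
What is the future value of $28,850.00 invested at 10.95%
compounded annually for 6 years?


Formula: FV = P * (1 + r)^n
Substituting: FV = $28,850.00 * (1 + 0.1095)^6
Growth factor: (1.1095)^6 = 1.865365
FV = $28,850.00 * 1.865365 = $53,815.78

$53,815.78


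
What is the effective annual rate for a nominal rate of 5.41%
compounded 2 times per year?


Formula: EAR = (1 + r/m)^m - 1
Period rate: r/m = 0.0541 / 2 = 0.02705
Compounding: (1 + 0.02705)^2 = 1.054832
EAR = 1.054832 - 1 = 0.054832

0.054832


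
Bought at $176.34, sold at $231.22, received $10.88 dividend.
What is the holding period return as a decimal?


Formula: HPR = (P1 - P0 + D) / P0
Gain: $231.22 - $176.34 + $10.88 = $65.76
HPR = $65.76 / $176.34 = 0.3729

0.3729


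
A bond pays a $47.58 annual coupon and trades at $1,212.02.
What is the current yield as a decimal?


Formula: Current yield = annual coupon / price
Substituting: CY = $47.58 / $1,212.02
CY = 0.039257

0.039257


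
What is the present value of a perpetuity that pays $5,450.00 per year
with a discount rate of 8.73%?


Formula: PV = C / r
Substituting: PV = $5,450.00 / 0.0873
PV = $62,428.41

$62,428.41


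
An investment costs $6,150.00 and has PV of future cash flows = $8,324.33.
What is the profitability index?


Formula: PI = PV(cash flows) / initial investment
Substituting: PI = $8,324.33 / $6,150.00
PI = 1.3535

1.3535
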